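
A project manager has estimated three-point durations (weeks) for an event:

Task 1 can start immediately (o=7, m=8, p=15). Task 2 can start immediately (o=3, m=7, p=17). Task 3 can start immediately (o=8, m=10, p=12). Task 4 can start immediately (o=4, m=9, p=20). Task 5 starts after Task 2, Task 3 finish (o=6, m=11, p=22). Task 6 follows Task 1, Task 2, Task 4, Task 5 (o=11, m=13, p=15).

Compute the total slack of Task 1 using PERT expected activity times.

te_Task 1 = (7 + 4·8 + 15)/6 = 54/6 = 9
te_Task 2 = (3 + 4·7 + 17)/6 = 48/6 = 8
te_Task 3 = (8 + 4·10 + 12)/6 = 60/6 = 10
te_Task 4 = (4 + 4·9 + 20)/6 = 60/6 = 10
te_Task 5 = (6 + 4·11 + 22)/6 = 72/6 = 12
te_Task 6 = (11 + 4·13 + 15)/6 = 78/6 = 13

Forward pass:
ES_Task 1 = 0; EF_Task 1 = 9
ES_Task 2 = 0; EF_Task 2 = 8
ES_Task 3 = 0; EF_Task 3 = 10
ES_Task 4 = 0; EF_Task 4 = 10
ES_Task 5 = max(EF_Task 2=8, EF_Task 3=10) = 10; EF_Task 5 = 10+12 = 22
ES_Task 6 = max(EF_Task 1=9, EF_Task 2=8, EF_Task 4=10, EF_Task 5=22) = 22; EF_Task 6 = 22+13 = 35
Expected project duration μ = 35 weeks. Critical path: Task 3 → Task 5 → Task 6.

Backward pass:
LF_Task 6 = 35; LS_Task 6 = 35−13 = 22
LF_Task 5 = LS_Task 6 = 22; LS_Task 5 = 22−12 = 10
LF_Task 4 = LS_Task 6 = 22; LS_Task 4 = 22−10 = 12
LF_Task 3 = LS_Task 5 = 10; LS_Task 3 = 10−10 = 0
LF_Task 2 = min(LS_Task 5=10, LS_Task 6=22) = 10; LS_Task 2 = 10−8 = 2
LF_Task 1 = LS_Task 6 = 22; LS_Task 1 = 22−9 = 13
Slack_Task 1 = LS_Task 1 − ES_Task 1 = 13 − 0 = 13

13 weeks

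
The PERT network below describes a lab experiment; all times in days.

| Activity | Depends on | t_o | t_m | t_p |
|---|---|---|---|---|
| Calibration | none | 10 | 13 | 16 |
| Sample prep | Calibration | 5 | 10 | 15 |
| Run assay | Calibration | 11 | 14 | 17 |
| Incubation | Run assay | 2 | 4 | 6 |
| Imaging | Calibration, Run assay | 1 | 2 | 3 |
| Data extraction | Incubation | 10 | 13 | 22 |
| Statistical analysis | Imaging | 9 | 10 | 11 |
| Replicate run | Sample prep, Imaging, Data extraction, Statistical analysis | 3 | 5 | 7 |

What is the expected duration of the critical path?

50 days

te_Calibration = (10 + 4·13 + 16)/6 = 78/6 = 13
te_Sample prep = (5 + 4·10 + 15)/6 = 60/6 = 10
te_Run assay = (11 + 4·14 + 17)/6 = 84/6 = 14
te_Incubation = (2 + 4·4 + 6)/6 = 24/6 = 4
te_Imaging = (1 + 4·2 + 3)/6 = 12/6 = 2
te_Data extraction = (10 + 4·13 + 22)/6 = 84/6 = 14
te_Statistical analysis = (9 + 4·10 + 11)/6 = 60/6 = 10
te_Replicate run = (3 + 4·5 + 7)/6 = 30/6 = 5

Forward pass:
ES_Calibration = 0; EF_Calibration = 13
ES_Sample prep = 13; EF_Sample prep = 13+10 = 23
ES_Run assay = 13; EF_Run assay = 13+14 = 27
ES_Incubation = 27; EF_Incubation = 27+4 = 31
ES_Imaging = max(EF_Calibration=13, EF_Run assay=27) = 27; EF_Imaging = 27+2 = 29
ES_Data extraction = 31; EF_Data extraction = 31+14 = 45
ES_Statistical analysis = 29; EF_Statistical analysis = 29+10 = 39
ES_Replicate run = max(EF_Sample prep=23, EF_Imaging=29, EF_Data extraction=45, EF_Statistical analysis=39) = 45; EF_Replicate run = 45+5 = 50
Expected project duration μ = 50 days. Critical path: Calibration → Run assay → Incubation → Data extraction → Replicate run.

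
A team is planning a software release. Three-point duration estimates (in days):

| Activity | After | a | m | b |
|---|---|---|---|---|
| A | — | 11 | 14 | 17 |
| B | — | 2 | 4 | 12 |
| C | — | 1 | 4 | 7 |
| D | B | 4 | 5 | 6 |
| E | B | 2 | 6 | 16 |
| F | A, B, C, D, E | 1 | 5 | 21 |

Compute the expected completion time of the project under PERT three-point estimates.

21 days

te_A = (11 + 4·14 + 17)/6 = 84/6 = 14
te_B = (2 + 4·4 + 12)/6 = 30/6 = 5
te_C = (1 + 4·4 + 7)/6 = 24/6 = 4
te_D = (4 + 4·5 + 6)/6 = 30/6 = 5
te_E = (2 + 4·6 + 16)/6 = 42/6 = 7
te_F = (1 + 4·5 + 21)/6 = 42/6 = 7

Forward pass:
ES_A = 0; EF_A = 14
ES_B = 0; EF_B = 5
ES_C = 0; EF_C = 4
ES_D = 5; EF_D = 5+5 = 10
ES_E = 5; EF_E = 5+7 = 12
ES_F = max(EF_A=14, EF_B=5, EF_C=4, EF_D=10, EF_E=12) = 14; EF_F = 14+7 = 21
Expected project duration μ = 21 days. Critical path: A → F.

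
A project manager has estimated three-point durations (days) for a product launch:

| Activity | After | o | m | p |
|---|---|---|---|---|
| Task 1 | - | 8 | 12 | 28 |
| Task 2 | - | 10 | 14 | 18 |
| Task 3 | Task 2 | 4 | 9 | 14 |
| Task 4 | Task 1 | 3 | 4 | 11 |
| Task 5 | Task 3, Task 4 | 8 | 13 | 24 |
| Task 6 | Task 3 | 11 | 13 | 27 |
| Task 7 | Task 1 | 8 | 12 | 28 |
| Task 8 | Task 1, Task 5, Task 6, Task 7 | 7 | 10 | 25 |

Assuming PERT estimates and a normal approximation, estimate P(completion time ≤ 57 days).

te_Task 1 = (8 + 4·12 + 28)/6 = 84/6 = 14; σ²_Task 1 = ((28−8)/6)² = 11.111
te_Task 2 = (10 + 4·14 + 18)/6 = 84/6 = 14; σ²_Task 2 = ((18−10)/6)² = 1.778
te_Task 3 = (4 + 4·9 + 14)/6 = 54/6 = 9; σ²_Task 3 = ((14−4)/6)² = 2.778
te_Task 4 = (3 + 4·4 + 11)/6 = 30/6 = 5; σ²_Task 4 = ((11−3)/6)² = 1.778
te_Task 5 = (8 + 4·13 + 24)/6 = 84/6 = 14; σ²_Task 5 = ((24−8)/6)² = 7.111
te_Task 6 = (11 + 4·13 + 27)/6 = 90/6 = 15; σ²_Task 6 = ((27−11)/6)² = 7.111
te_Task 7 = (8 + 4·12 + 28)/6 = 84/6 = 14; σ²_Task 7 = ((28−8)/6)² = 11.111
te_Task 8 = (7 + 4·10 + 25)/6 = 72/6 = 12; σ²_Task 8 = ((25−7)/6)² = 9.000

Forward pass:
ES_Task 1 = 0; EF_Task 1 = 14
ES_Task 2 = 0; EF_Task 2 = 14
ES_Task 3 = 14; EF_Task 3 = 14+9 = 23
ES_Task 4 = 14; EF_Task 4 = 14+5 = 19
ES_Task 5 = max(EF_Task 3=23, EF_Task 4=19) = 23; EF_Task 5 = 23+14 = 37
ES_Task 6 = 23; EF_Task 6 = 23+15 = 38
ES_Task 7 = 14; EF_Task 7 = 14+14 = 28
ES_Task 8 = max(EF_Task 1=14, EF_Task 5=37, EF_Task 6=38, EF_Task 7=28) = 38; EF_Task 8 = 38+12 = 50
Expected project duration μ = 50 days. Critical path: Task 2 → Task 3 → Task 6 → Task 8.

Variance along critical path = 1.778 + 2.778 + 7.111 + 9.000 = 20.667; σ = √20.667 = 4.546 days.
Z = (57 − 50) / 4.546 = 1.540
P(T ≤ 57) = Φ(1.540) ≈ 0.938

0.938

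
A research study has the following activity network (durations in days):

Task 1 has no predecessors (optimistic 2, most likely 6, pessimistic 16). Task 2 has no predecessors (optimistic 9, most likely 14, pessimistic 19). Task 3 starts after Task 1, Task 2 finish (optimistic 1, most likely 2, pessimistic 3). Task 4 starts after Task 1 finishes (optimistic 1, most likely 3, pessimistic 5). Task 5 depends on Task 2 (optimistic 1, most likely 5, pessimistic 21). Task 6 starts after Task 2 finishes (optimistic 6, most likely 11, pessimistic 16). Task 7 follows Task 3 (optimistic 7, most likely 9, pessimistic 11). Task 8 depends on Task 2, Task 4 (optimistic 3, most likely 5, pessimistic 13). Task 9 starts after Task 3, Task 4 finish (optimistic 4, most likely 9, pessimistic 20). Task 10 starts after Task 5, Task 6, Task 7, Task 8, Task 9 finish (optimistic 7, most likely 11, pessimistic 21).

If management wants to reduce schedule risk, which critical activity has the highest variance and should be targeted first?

Task 9

te_Task 1 = (2 + 4·6 + 16)/6 = 42/6 = 7; σ²_Task 1 = ((16−2)/6)² = 5.444
te_Task 2 = (9 + 4·14 + 19)/6 = 84/6 = 14; σ²_Task 2 = ((19−9)/6)² = 2.778
te_Task 3 = (1 + 4·2 + 3)/6 = 12/6 = 2; σ²_Task 3 = ((3−1)/6)² = 0.111
te_Task 4 = (1 + 4·3 + 5)/6 = 18/6 = 3; σ²_Task 4 = ((5−1)/6)² = 0.444
te_Task 5 = (1 + 4·5 + 21)/6 = 42/6 = 7; σ²_Task 5 = ((21−1)/6)² = 11.111
te_Task 6 = (6 + 4·11 + 16)/6 = 66/6 = 11; σ²_Task 6 = ((16−6)/6)² = 2.778
te_Task 7 = (7 + 4·9 + 11)/6 = 54/6 = 9; σ²_Task 7 = ((11−7)/6)² = 0.444
te_Task 8 = (3 + 4·5 + 13)/6 = 36/6 = 6; σ²_Task 8 = ((13−3)/6)² = 2.778
te_Task 9 = (4 + 4·9 + 20)/6 = 60/6 = 10; σ²_Task 9 = ((20−4)/6)² = 7.111
te_Task 10 = (7 + 4·11 + 21)/6 = 72/6 = 12; σ²_Task 10 = ((21−7)/6)² = 5.444

Forward pass:
ES_Task 1 = 0; EF_Task 1 = 7
ES_Task 2 = 0; EF_Task 2 = 14
ES_Task 3 = max(EF_Task 1=7, EF_Task 2=14) = 14; EF_Task 3 = 14+2 = 16
ES_Task 4 = 7; EF_Task 4 = 7+3 = 10
ES_Task 5 = 14; EF_Task 5 = 14+7 = 21
ES_Task 6 = 14; EF_Task 6 = 14+11 = 25
ES_Task 7 = 16; EF_Task 7 = 16+9 = 25
ES_Task 8 = max(EF_Task 2=14, EF_Task 4=10) = 14; EF_Task 8 = 14+6 = 20
ES_Task 9 = max(EF_Task 3=16, EF_Task 4=10) = 16; EF_Task 9 = 16+10 = 26
ES_Task 10 = max(EF_Task 5=21, EF_Task 6=25, EF_Task 7=25, EF_Task 8=20, EF_Task 9=26) = 26; EF_Task 10 = 26+12 = 38
Expected project duration μ = 38 days. Critical path: Task 2 → Task 3 → Task 9 → Task 10.

Variances on critical path: σ²_Task 2=2.778, σ²_Task 3=0.111, σ²_Task 9=7.111, σ²_Task 10=5.444.
Largest is σ²_Task 9 = 7.111.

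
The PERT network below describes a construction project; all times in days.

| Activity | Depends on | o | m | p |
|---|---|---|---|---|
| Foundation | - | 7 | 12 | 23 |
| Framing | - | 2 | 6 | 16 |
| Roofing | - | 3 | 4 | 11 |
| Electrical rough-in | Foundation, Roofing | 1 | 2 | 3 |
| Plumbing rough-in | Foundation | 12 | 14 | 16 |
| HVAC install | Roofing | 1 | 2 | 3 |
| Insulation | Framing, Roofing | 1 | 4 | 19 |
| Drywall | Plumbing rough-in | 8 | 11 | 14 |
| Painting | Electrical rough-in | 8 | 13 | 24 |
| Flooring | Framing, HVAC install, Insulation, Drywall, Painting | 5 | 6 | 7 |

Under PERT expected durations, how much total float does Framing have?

25 days

te_Foundation = (7 + 4·12 + 23)/6 = 78/6 = 13
te_Framing = (2 + 4·6 + 16)/6 = 42/6 = 7
te_Roofing = (3 + 4·4 + 11)/6 = 30/6 = 5
te_Electrical rough-in = (1 + 4·2 + 3)/6 = 12/6 = 2
te_Plumbing rough-in = (12 + 4·14 + 16)/6 = 84/6 = 14
te_HVAC install = (1 + 4·2 + 3)/6 = 12/6 = 2
te_Insulation = (1 + 4·4 + 19)/6 = 36/6 = 6
te_Drywall = (8 + 4·11 + 14)/6 = 66/6 = 11
te_Painting = (8 + 4·13 + 24)/6 = 84/6 = 14
te_Flooring = (5 + 4·6 + 7)/6 = 36/6 = 6

Forward pass:
ES_Foundation = 0; EF_Foundation = 13
ES_Framing = 0; EF_Framing = 7
ES_Roofing = 0; EF_Roofing = 5
ES_Electrical rough-in = max(EF_Foundation=13, EF_Roofing=5) = 13; EF_Electrical rough-in = 13+2 = 15
ES_Plumbing rough-in = 13; EF_Plumbing rough-in = 13+14 = 27
ES_HVAC install = 5; EF_HVAC install = 5+2 = 7
ES_Insulation = max(EF_Framing=7, EF_Roofing=5) = 7; EF_Insulation = 7+6 = 13
ES_Drywall = 27; EF_Drywall = 27+11 = 38
ES_Painting = 15; EF_Painting = 15+14 = 29
ES_Flooring = max(EF_Framing=7, EF_HVAC install=7, EF_Insulation=13, EF_Drywall=38, EF_Painting=29) = 38; EF_Flooring = 38+6 = 44
Expected project duration μ = 44 days. Critical path: Foundation → Plumbing rough-in → Drywall → Flooring.

Backward pass:
LF_Flooring = 44; LS_Flooring = 44−6 = 38
LF_Painting = LS_Flooring = 38; LS_Painting = 38−14 = 24
LF_Drywall = LS_Flooring = 38; LS_Drywall = 38−11 = 27
LF_Insulation = LS_Flooring = 38; LS_Insulation = 38−6 = 32
LF_HVAC install = LS_Flooring = 38; LS_HVAC install = 38−2 = 36
LF_Plumbing rough-in = LS_Drywall = 27; LS_Plumbing rough-in = 27−14 = 13
LF_Electrical rough-in = LS_Painting = 24; LS_Electrical rough-in = 24−2 = 22
LF_Roofing = min(LS_Electrical rough-in=22, LS_HVAC install=36, LS_Insulation=32) = 22; LS_Roofing = 22−5 = 17
LF_Framing = min(LS_Insulation=32, LS_Flooring=38) = 32; LS_Framing = 32−7 = 25
LF_Foundation = min(LS_Electrical rough-in=22, LS_Plumbing rough-in=13) = 13; LS_Foundation = 13−13 = 0
Slack_Framing = LS_Framing − ES_Framing = 25 − 0 = 25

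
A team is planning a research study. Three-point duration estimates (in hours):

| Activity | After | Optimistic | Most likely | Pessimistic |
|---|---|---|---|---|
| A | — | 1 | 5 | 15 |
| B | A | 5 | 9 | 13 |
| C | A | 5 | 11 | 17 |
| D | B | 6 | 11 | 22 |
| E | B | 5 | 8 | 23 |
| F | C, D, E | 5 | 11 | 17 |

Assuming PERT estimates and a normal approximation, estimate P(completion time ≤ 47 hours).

te_A = (1 + 4·5 + 15)/6 = 36/6 = 6; σ²_A = ((15−1)/6)² = 5.444
te_B = (5 + 4·9 + 13)/6 = 54/6 = 9; σ²_B = ((13−5)/6)² = 1.778
te_C = (5 + 4·11 + 17)/6 = 66/6 = 11; σ²_C = ((17−5)/6)² = 4.000
te_D = (6 + 4·11 + 22)/6 = 72/6 = 12; σ²_D = ((22−6)/6)² = 7.111
te_E = (5 + 4·8 + 23)/6 = 60/6 = 10; σ²_E = ((23−5)/6)² = 9.000
te_F = (5 + 4·11 + 17)/6 = 66/6 = 11; σ²_F = ((17−5)/6)² = 4.000

Forward pass:
ES_A = 0; EF_A = 6
ES_B = 6; EF_B = 6+9 = 15
ES_C = 6; EF_C = 6+11 = 17
ES_D = 15; EF_D = 15+12 = 27
ES_E = 15; EF_E = 15+10 = 25
ES_F = max(EF_C=17, EF_D=27, EF_E=25) = 27; EF_F = 27+11 = 38
Expected project duration μ = 38 hours. Critical path: A → B → D → F.

Variance along critical path = 5.444 + 1.778 + 7.111 + 4.000 = 18.333; σ = √18.333 = 4.282 hours.
Z = (47 − 38) / 4.282 = 2.102
P(T ≤ 47) = Φ(2.102) ≈ 0.982

0.982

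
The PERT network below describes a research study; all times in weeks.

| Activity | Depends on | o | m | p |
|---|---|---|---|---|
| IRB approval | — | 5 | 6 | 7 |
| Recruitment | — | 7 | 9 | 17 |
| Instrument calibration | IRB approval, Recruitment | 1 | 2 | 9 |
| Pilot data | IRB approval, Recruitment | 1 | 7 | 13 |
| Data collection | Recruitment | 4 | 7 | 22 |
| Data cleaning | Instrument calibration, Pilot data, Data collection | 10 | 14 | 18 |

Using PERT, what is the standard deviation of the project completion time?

te_IRB approval = (5 + 4·6 + 7)/6 = 36/6 = 6; σ²_IRB approval = ((7−5)/6)² = 0.111
te_Recruitment = (7 + 4·9 + 17)/6 = 60/6 = 10; σ²_Recruitment = ((17−7)/6)² = 2.778
te_Instrument calibration = (1 + 4·2 + 9)/6 = 18/6 = 3; σ²_Instrument calibration = ((9−1)/6)² = 1.778
te_Pilot data = (1 + 4·7 + 13)/6 = 42/6 = 7; σ²_Pilot data = ((13−1)/6)² = 4.000
te_Data collection = (4 + 4·7 + 22)/6 = 54/6 = 9; σ²_Data collection = ((22−4)/6)² = 9.000
te_Data cleaning = (10 + 4·14 + 18)/6 = 84/6 = 14; σ²_Data cleaning = ((18−10)/6)² = 1.778

Forward pass:
ES_IRB approval = 0; EF_IRB approval = 6
ES_Recruitment = 0; EF_Recruitment = 10
ES_Instrument calibration = max(EF_IRB approval=6, EF_Recruitment=10) = 10; EF_Instrument calibration = 10+3 = 13
ES_Pilot data = max(EF_IRB approval=6, EF_Recruitment=10) = 10; EF_Pilot data = 10+7 = 17
ES_Data collection = 10; EF_Data collection = 10+9 = 19
ES_Data cleaning = max(EF_Instrument calibration=13, EF_Pilot data=17, EF_Data collection=19) = 19; EF_Data cleaning = 19+14 = 33
Expected project duration μ = 33 weeks. Critical path: Recruitment → Data collection → Data cleaning.

Variance along critical path = 2.778 + 9.000 + 1.778 = 13.556
σ = √13.556 = 3.682 weeks

3.68 weeks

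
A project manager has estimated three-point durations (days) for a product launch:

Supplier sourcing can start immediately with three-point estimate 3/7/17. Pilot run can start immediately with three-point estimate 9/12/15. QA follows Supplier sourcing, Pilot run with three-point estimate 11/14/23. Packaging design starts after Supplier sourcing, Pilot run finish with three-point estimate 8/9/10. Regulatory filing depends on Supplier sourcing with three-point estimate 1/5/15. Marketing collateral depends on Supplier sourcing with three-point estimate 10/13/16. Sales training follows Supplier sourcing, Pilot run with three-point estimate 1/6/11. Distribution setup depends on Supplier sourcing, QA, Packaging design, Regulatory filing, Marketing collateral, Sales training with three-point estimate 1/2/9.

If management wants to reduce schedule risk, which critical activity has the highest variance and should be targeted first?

te_Supplier sourcing = (3 + 4·7 + 17)/6 = 48/6 = 8; σ²_Supplier sourcing = ((17−3)/6)² = 5.444
te_Pilot run = (9 + 4·12 + 15)/6 = 72/6 = 12; σ²_Pilot run = ((15−9)/6)² = 1.000
te_QA = (11 + 4·14 + 23)/6 = 90/6 = 15; σ²_QA = ((23−11)/6)² = 4.000
te_Packaging design = (8 + 4·9 + 10)/6 = 54/6 = 9; σ²_Packaging design = ((10−8)/6)² = 0.111
te_Regulatory filing = (1 + 4·5 + 15)/6 = 36/6 = 6; σ²_Regulatory filing = ((15−1)/6)² = 5.444
te_Marketing collateral = (10 + 4·13 + 16)/6 = 78/6 = 13; σ²_Marketing collateral = ((16−10)/6)² = 1.000
te_Sales training = (1 + 4·6 + 11)/6 = 36/6 = 6; σ²_Sales training = ((11−1)/6)² = 2.778
te_Distribution setup = (1 + 4·2 + 9)/6 = 18/6 = 3; σ²_Distribution setup = ((9−1)/6)² = 1.778

Forward pass:
ES_Supplier sourcing = 0; EF_Supplier sourcing = 8
ES_Pilot run = 0; EF_Pilot run = 12
ES_QA = max(EF_Supplier sourcing=8, EF_Pilot run=12) = 12; EF_QA = 12+15 = 27
ES_Packaging design = max(EF_Supplier sourcing=8, EF_Pilot run=12) = 12; EF_Packaging design = 12+9 = 21
ES_Regulatory filing = 8; EF_Regulatory filing = 8+6 = 14
ES_Marketing collateral = 8; EF_Marketing collateral = 8+13 = 21
ES_Sales training = max(EF_Supplier sourcing=8, EF_Pilot run=12) = 12; EF_Sales training = 12+6 = 18
ES_Distribution setup = max(EF_Supplier sourcing=8, EF_QA=27, EF_Packaging design=21, EF_Regulatory filing=14, EF_Marketing collateral=21, EF_Sales training=18) = 27; EF_Distribution setup = 27+3 = 30
Expected project duration μ = 30 days. Critical path: Pilot run → QA → Distribution setup.

Variances on critical path: σ²_Pilot run=1.000, σ²_QA=4.000, σ²_Distribution setup=1.778.
Largest is σ²_QA = 4.000.

QA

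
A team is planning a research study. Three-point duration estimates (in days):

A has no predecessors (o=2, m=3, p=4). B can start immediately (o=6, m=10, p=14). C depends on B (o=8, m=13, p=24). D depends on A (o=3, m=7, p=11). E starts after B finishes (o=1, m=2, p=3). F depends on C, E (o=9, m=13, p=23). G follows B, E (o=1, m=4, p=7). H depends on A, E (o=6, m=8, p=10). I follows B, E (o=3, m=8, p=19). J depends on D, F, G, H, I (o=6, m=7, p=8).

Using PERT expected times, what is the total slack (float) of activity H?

18 days

te_A = (2 + 4·3 + 4)/6 = 18/6 = 3
te_B = (6 + 4·10 + 14)/6 = 60/6 = 10
te_C = (8 + 4·13 + 24)/6 = 84/6 = 14
te_D = (3 + 4·7 + 11)/6 = 42/6 = 7
te_E = (1 + 4·2 + 3)/6 = 12/6 = 2
te_F = (9 + 4·13 + 23)/6 = 84/6 = 14
te_G = (1 + 4·4 + 7)/6 = 24/6 = 4
te_H = (6 + 4·8 + 10)/6 = 48/6 = 8
te_I = (3 + 4·8 + 19)/6 = 54/6 = 9
te_J = (6 + 4·7 + 8)/6 = 42/6 = 7

Forward pass:
ES_A = 0; EF_A = 3
ES_B = 0; EF_B = 10
ES_C = 10; EF_C = 10+14 = 24
ES_D = 3; EF_D = 3+7 = 10
ES_E = 10; EF_E = 10+2 = 12
ES_F = max(EF_C=24, EF_E=12) = 24; EF_F = 24+14 = 38
ES_G = max(EF_B=10, EF_E=12) = 12; EF_G = 12+4 = 16
ES_H = max(EF_A=3, EF_E=12) = 12; EF_H = 12+8 = 20
ES_I = max(EF_B=10, EF_E=12) = 12; EF_I = 12+9 = 21
ES_J = max(EF_D=10, EF_F=38, EF_G=16, EF_H=20, EF_I=21) = 38; EF_J = 38+7 = 45
Expected project duration μ = 45 days. Critical path: B → C → F → J.

Backward pass:
LF_J = 45; LS_J = 45−7 = 38
LF_I = LS_J = 38; LS_I = 38−9 = 29
LF_H = LS_J = 38; LS_H = 38−8 = 30
LF_G = LS_J = 38; LS_G = 38−4 = 34
LF_F = LS_J = 38; LS_F = 38−14 = 24
LF_E = min(LS_F=24, LS_G=34, LS_H=30, LS_I=29) = 24; LS_E = 24−2 = 22
LF_D = LS_J = 38; LS_D = 38−7 = 31
LF_C = LS_F = 24; LS_C = 24−14 = 10
LF_B = min(LS_C=10, LS_E=22, LS_G=34, LS_I=29) = 10; LS_B = 10−10 = 0
LF_A = min(LS_D=31, LS_H=30) = 30; LS_A = 30−3 = 27
Slack_H = LS_H − ES_H = 30 − 12 = 18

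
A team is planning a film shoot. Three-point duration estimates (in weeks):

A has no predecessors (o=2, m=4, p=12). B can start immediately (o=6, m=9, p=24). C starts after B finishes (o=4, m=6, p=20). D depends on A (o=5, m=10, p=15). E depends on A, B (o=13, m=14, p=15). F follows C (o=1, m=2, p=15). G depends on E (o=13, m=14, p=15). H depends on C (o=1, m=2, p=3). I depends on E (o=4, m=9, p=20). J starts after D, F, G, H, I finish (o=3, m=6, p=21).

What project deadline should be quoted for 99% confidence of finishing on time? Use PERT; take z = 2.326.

te_A = (2 + 4·4 + 12)/6 = 30/6 = 5; σ²_A = ((12−2)/6)² = 2.778
te_B = (6 + 4·9 + 24)/6 = 66/6 = 11; σ²_B = ((24−6)/6)² = 9.000
te_C = (4 + 4·6 + 20)/6 = 48/6 = 8; σ²_C = ((20−4)/6)² = 7.111
te_D = (5 + 4·10 + 15)/6 = 60/6 = 10; σ²_D = ((15−5)/6)² = 2.778
te_E = (13 + 4·14 + 15)/6 = 84/6 = 14; σ²_E = ((15−13)/6)² = 0.111
te_F = (1 + 4·2 + 15)/6 = 24/6 = 4; σ²_F = ((15−1)/6)² = 5.444
te_G = (13 + 4·14 + 15)/6 = 84/6 = 14; σ²_G = ((15−13)/6)² = 0.111
te_H = (1 + 4·2 + 3)/6 = 12/6 = 2; σ²_H = ((3−1)/6)² = 0.111
te_I = (4 + 4·9 + 20)/6 = 60/6 = 10; σ²_I = ((20−4)/6)² = 7.111
te_J = (3 + 4·6 + 21)/6 = 48/6 = 8; σ²_J = ((21−3)/6)² = 9.000

Forward pass:
ES_A = 0; EF_A = 5
ES_B = 0; EF_B = 11
ES_C = 11; EF_C = 11+8 = 19
ES_D = 5; EF_D = 5+10 = 15
ES_E = max(EF_A=5, EF_B=11) = 11; EF_E = 11+14 = 25
ES_F = 19; EF_F = 19+4 = 23
ES_G = 25; EF_G = 25+14 = 39
ES_H = 19; EF_H = 19+2 = 21
ES_I = 25; EF_I = 25+10 = 35
ES_J = max(EF_D=15, EF_F=23, EF_G=39, EF_H=21, EF_I=35) = 39; EF_J = 39+8 = 47
Expected project duration μ = 47 weeks. Critical path: B → E → G → J.

Variance along critical path = 9.000 + 0.111 + 0.111 + 9.000 = 18.222; σ = 4.269 weeks.
D = μ + z·σ = 47 + 2.326·4.269 = 56.9 weeks

56.9 weeks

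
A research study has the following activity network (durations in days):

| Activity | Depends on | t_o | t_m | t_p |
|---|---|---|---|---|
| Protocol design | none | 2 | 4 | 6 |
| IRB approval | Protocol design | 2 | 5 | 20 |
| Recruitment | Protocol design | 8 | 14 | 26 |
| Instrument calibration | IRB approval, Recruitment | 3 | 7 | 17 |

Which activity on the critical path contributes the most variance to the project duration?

te_Protocol design = (2 + 4·4 + 6)/6 = 24/6 = 4; σ²_Protocol design = ((6−2)/6)² = 0.444
te_IRB approval = (2 + 4·5 + 20)/6 = 42/6 = 7; σ²_IRB approval = ((20−2)/6)² = 9.000
te_Recruitment = (8 + 4·14 + 26)/6 = 90/6 = 15; σ²_Recruitment = ((26−8)/6)² = 9.000
te_Instrument calibration = (3 + 4·7 + 17)/6 = 48/6 = 8; σ²_Instrument calibration = ((17−3)/6)² = 5.444

Forward pass:
ES_Protocol design = 0; EF_Protocol design = 4
ES_IRB approval = 4; EF_IRB approval = 4+7 = 11
ES_Recruitment = 4; EF_Recruitment = 4+15 = 19
ES_Instrument calibration = max(EF_IRB approval=11, EF_Recruitment=19) = 19; EF_Instrument calibration = 19+8 = 27
Expected project duration μ = 27 days. Critical path: Protocol design → Recruitment → Instrument calibration.

Variances on critical path: σ²_Protocol design=0.444, σ²_Recruitment=9.000, σ²_Instrument calibration=5.444.
Largest is σ²_Recruitment = 9.000.

Recruitment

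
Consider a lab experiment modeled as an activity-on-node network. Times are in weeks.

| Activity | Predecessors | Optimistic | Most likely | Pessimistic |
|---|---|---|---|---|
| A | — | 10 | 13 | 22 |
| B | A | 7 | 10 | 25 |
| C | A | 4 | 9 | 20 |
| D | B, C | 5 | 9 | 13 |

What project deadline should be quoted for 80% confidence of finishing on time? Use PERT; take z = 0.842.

te_A = (10 + 4·13 + 22)/6 = 84/6 = 14; σ²_A = ((22−10)/6)² = 4.000
te_B = (7 + 4·10 + 25)/6 = 72/6 = 12; σ²_B = ((25−7)/6)² = 9.000
te_C = (4 + 4·9 + 20)/6 = 60/6 = 10; σ²_C = ((20−4)/6)² = 7.111
te_D = (5 + 4·9 + 13)/6 = 54/6 = 9; σ²_D = ((13−5)/6)² = 1.778

Forward pass:
ES_A = 0; EF_A = 14
ES_B = 14; EF_B = 14+12 = 26
ES_C = 14; EF_C = 14+10 = 24
ES_D = max(EF_B=26, EF_C=24) = 26; EF_D = 26+9 = 35
Expected project duration μ = 35 weeks. Critical path: A → B → D.

Variance along critical path = 4.000 + 9.000 + 1.778 = 14.778; σ = 3.844 weeks.
D = μ + z·σ = 35 + 0.842·3.844 = 38.2 weeks

38.2 weeks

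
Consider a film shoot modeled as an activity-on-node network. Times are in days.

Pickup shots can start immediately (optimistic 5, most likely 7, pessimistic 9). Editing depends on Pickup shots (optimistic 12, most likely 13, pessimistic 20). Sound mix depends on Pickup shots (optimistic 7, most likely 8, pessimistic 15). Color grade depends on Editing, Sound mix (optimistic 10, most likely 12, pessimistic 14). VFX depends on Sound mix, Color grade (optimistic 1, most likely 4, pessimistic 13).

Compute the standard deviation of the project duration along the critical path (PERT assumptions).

2.58 days

te_Pickup shots = (5 + 4·7 + 9)/6 = 42/6 = 7; σ²_Pickup shots = ((9−5)/6)² = 0.444
te_Editing = (12 + 4·13 + 20)/6 = 84/6 = 14; σ²_Editing = ((20−12)/6)² = 1.778
te_Sound mix = (7 + 4·8 + 15)/6 = 54/6 = 9; σ²_Sound mix = ((15−7)/6)² = 1.778
te_Color grade = (10 + 4·12 + 14)/6 = 72/6 = 12; σ²_Color grade = ((14−10)/6)² = 0.444
te_VFX = (1 + 4·4 + 13)/6 = 30/6 = 5; σ²_VFX = ((13−1)/6)² = 4.000

Forward pass:
ES_Pickup shots = 0; EF_Pickup shots = 7
ES_Editing = 7; EF_Editing = 7+14 = 21
ES_Sound mix = 7; EF_Sound mix = 7+9 = 16
ES_Color grade = max(EF_Editing=21, EF_Sound mix=16) = 21; EF_Color grade = 21+12 = 33
ES_VFX = max(EF_Sound mix=16, EF_Color grade=33) = 33; EF_VFX = 33+5 = 38
Expected project duration μ = 38 days. Critical path: Pickup shots → Editing → Color grade → VFX.

Variance along critical path = 0.444 + 1.778 + 0.444 + 4.000 = 6.667
σ = √6.667 = 2.582 days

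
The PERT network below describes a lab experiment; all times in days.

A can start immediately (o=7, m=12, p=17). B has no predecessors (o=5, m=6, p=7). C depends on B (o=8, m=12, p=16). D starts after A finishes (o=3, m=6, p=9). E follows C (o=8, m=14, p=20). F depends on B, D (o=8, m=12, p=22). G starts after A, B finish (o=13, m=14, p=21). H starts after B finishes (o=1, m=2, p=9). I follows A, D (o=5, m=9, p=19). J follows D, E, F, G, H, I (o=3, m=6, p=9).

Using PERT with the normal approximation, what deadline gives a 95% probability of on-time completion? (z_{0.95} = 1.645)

te_A = (7 + 4·12 + 17)/6 = 72/6 = 12; σ²_A = ((17−7)/6)² = 2.778
te_B = (5 + 4·6 + 7)/6 = 36/6 = 6; σ²_B = ((7−5)/6)² = 0.111
te_C = (8 + 4·12 + 16)/6 = 72/6 = 12; σ²_C = ((16−8)/6)² = 1.778
te_D = (3 + 4·6 + 9)/6 = 36/6 = 6; σ²_D = ((9−3)/6)² = 1.000
te_E = (8 + 4·14 + 20)/6 = 84/6 = 14; σ²_E = ((20−8)/6)² = 4.000
te_F = (8 + 4·12 + 22)/6 = 78/6 = 13; σ²_F = ((22−8)/6)² = 5.444
te_G = (13 + 4·14 + 21)/6 = 90/6 = 15; σ²_G = ((21−13)/6)² = 1.778
te_H = (1 + 4·2 + 9)/6 = 18/6 = 3; σ²_H = ((9−1)/6)² = 1.778
te_I = (5 + 4·9 + 19)/6 = 60/6 = 10; σ²_I = ((19−5)/6)² = 5.444
te_J = (3 + 4·6 + 9)/6 = 36/6 = 6; σ²_J = ((9−3)/6)² = 1.000

Forward pass:
ES_A = 0; EF_A = 12
ES_B = 0; EF_B = 6
ES_C = 6; EF_C = 6+12 = 18
ES_D = 12; EF_D = 12+6 = 18
ES_E = 18; EF_E = 18+14 = 32
ES_F = max(EF_B=6, EF_D=18) = 18; EF_F = 18+13 = 31
ES_G = max(EF_A=12, EF_B=6) = 12; EF_G = 12+15 = 27
ES_H = 6; EF_H = 6+3 = 9
ES_I = max(EF_A=12, EF_D=18) = 18; EF_I = 18+10 = 28
ES_J = max(EF_D=18, EF_E=32, EF_F=31, EF_G=27, EF_H=9, EF_I=28) = 32; EF_J = 32+6 = 38
Expected project duration μ = 38 days. Critical path: B → C → E → J.

Variance along critical path = 0.111 + 1.778 + 4.000 + 1.000 = 6.889; σ = 2.625 days.
D = μ + z·σ = 38 + 1.645·2.625 = 42.3 days

42.3 days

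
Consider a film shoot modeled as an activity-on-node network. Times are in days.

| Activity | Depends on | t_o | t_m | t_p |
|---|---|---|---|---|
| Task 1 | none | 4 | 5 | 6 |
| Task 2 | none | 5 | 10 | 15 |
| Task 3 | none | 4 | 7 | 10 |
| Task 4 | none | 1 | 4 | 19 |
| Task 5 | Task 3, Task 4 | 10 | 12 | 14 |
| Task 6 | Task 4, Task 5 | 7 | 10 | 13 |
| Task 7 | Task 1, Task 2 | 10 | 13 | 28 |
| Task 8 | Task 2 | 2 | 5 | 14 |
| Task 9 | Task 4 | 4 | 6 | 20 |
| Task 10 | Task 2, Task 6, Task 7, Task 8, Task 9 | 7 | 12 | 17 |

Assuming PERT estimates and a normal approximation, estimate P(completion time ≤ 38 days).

te_Task 1 = (4 + 4·5 + 6)/6 = 30/6 = 5; σ²_Task 1 = ((6−4)/6)² = 0.111
te_Task 2 = (5 + 4·10 + 15)/6 = 60/6 = 10; σ²_Task 2 = ((15−5)/6)² = 2.778
te_Task 3 = (4 + 4·7 + 10)/6 = 42/6 = 7; σ²_Task 3 = ((10−4)/6)² = 1.000
te_Task 4 = (1 + 4·4 + 19)/6 = 36/6 = 6; σ²_Task 4 = ((19−1)/6)² = 9.000
te_Task 5 = (10 + 4·12 + 14)/6 = 72/6 = 12; σ²_Task 5 = ((14−10)/6)² = 0.444
te_Task 6 = (7 + 4·10 + 13)/6 = 60/6 = 10; σ²_Task 6 = ((13−7)/6)² = 1.000
te_Task 7 = (10 + 4·13 + 28)/6 = 90/6 = 15; σ²_Task 7 = ((28−10)/6)² = 9.000
te_Task 8 = (2 + 4·5 + 14)/6 = 36/6 = 6; σ²_Task 8 = ((14−2)/6)² = 4.000
te_Task 9 = (4 + 4·6 + 20)/6 = 48/6 = 8; σ²_Task 9 = ((20−4)/6)² = 7.111
te_Task 10 = (7 + 4·12 + 17)/6 = 72/6 = 12; σ²_Task 10 = ((17−7)/6)² = 2.778

Forward pass:
ES_Task 1 = 0; EF_Task 1 = 5
ES_Task 2 = 0; EF_Task 2 = 10
ES_Task 3 = 0; EF_Task 3 = 7
ES_Task 4 = 0; EF_Task 4 = 6
ES_Task 5 = max(EF_Task 3=7, EF_Task 4=6) = 7; EF_Task 5 = 7+12 = 19
ES_Task 6 = max(EF_Task 4=6, EF_Task 5=19) = 19; EF_Task 6 = 19+10 = 29
ES_Task 7 = max(EF_Task 1=5, EF_Task 2=10) = 10; EF_Task 7 = 10+15 = 25
ES_Task 8 = 10; EF_Task 8 = 10+6 = 16
ES_Task 9 = 6; EF_Task 9 = 6+8 = 14
ES_Task 10 = max(EF_Task 2=10, EF_Task 6=29, EF_Task 7=25, EF_Task 8=16, EF_Task 9=14) = 29; EF_Task 10 = 29+12 = 41
Expected project duration μ = 41 days. Critical path: Task 3 → Task 5 → Task 6 → Task 10.

Variance along critical path = 1.000 + 0.444 + 1.000 + 2.778 = 5.222; σ = √5.222 = 2.285 days.
Z = (38 − 41) / 2.285 = -1.313
P(T ≤ 38) = Φ(-1.313) ≈ 0.095

0.095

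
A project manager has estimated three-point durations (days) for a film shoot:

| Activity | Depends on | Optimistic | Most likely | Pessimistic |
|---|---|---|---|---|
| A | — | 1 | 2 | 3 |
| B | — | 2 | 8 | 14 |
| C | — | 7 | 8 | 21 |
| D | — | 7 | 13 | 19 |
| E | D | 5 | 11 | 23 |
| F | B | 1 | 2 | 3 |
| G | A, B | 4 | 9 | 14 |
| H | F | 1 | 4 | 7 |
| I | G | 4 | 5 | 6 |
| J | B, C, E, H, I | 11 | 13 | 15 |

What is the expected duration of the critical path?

te_A = (1 + 4·2 + 3)/6 = 12/6 = 2
te_B = (2 + 4·8 + 14)/6 = 48/6 = 8
te_C = (7 + 4·8 + 21)/6 = 60/6 = 10
te_D = (7 + 4·13 + 19)/6 = 78/6 = 13
te_E = (5 + 4·11 + 23)/6 = 72/6 = 12
te_F = (1 + 4·2 + 3)/6 = 12/6 = 2
te_G = (4 + 4·9 + 14)/6 = 54/6 = 9
te_H = (1 + 4·4 + 7)/6 = 24/6 = 4
te_I = (4 + 4·5 + 6)/6 = 30/6 = 5
te_J = (11 + 4·13 + 15)/6 = 78/6 = 13

Forward pass:
ES_A = 0; EF_A = 2
ES_B = 0; EF_B = 8
ES_C = 0; EF_C = 10
ES_D = 0; EF_D = 13
ES_E = 13; EF_E = 13+12 = 25
ES_F = 8; EF_F = 8+2 = 10
ES_G = max(EF_A=2, EF_B=8) = 8; EF_G = 8+9 = 17
ES_H = 10; EF_H = 10+4 = 14
ES_I = 17; EF_I = 17+5 = 22
ES_J = max(EF_B=8, EF_C=10, EF_E=25, EF_H=14, EF_I=22) = 25; EF_J = 25+13 = 38
Expected project duration μ = 38 days. Critical path: D → E → J.

38 days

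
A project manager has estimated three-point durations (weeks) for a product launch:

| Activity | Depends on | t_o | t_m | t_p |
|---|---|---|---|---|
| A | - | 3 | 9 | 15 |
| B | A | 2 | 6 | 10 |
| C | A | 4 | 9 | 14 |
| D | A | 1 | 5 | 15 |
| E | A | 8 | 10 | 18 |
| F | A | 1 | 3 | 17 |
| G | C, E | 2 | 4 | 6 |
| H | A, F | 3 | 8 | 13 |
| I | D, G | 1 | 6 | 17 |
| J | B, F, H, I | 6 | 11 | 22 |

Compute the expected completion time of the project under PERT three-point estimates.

43 weeks

te_A = (3 + 4·9 + 15)/6 = 54/6 = 9
te_B = (2 + 4·6 + 10)/6 = 36/6 = 6
te_C = (4 + 4·9 + 14)/6 = 54/6 = 9
te_D = (1 + 4·5 + 15)/6 = 36/6 = 6
te_E = (8 + 4·10 + 18)/6 = 66/6 = 11
te_F = (1 + 4·3 + 17)/6 = 30/6 = 5
te_G = (2 + 4·4 + 6)/6 = 24/6 = 4
te_H = (3 + 4·8 + 13)/6 = 48/6 = 8
te_I = (1 + 4·6 + 17)/6 = 42/6 = 7
te_J = (6 + 4·11 + 22)/6 = 72/6 = 12

Forward pass:
ES_A = 0; EF_A = 9
ES_B = 9; EF_B = 9+6 = 15
ES_C = 9; EF_C = 9+9 = 18
ES_D = 9; EF_D = 9+6 = 15
ES_E = 9; EF_E = 9+11 = 20
ES_F = 9; EF_F = 9+5 = 14
ES_G = max(EF_C=18, EF_E=20) = 20; EF_G = 20+4 = 24
ES_H = max(EF_A=9, EF_F=14) = 14; EF_H = 14+8 = 22
ES_I = max(EF_D=15, EF_G=24) = 24; EF_I = 24+7 = 31
ES_J = max(EF_B=15, EF_F=14, EF_H=22, EF_I=31) = 31; EF_J = 31+12 = 43
Expected project duration μ = 43 weeks. Critical path: A → E → G → I → J.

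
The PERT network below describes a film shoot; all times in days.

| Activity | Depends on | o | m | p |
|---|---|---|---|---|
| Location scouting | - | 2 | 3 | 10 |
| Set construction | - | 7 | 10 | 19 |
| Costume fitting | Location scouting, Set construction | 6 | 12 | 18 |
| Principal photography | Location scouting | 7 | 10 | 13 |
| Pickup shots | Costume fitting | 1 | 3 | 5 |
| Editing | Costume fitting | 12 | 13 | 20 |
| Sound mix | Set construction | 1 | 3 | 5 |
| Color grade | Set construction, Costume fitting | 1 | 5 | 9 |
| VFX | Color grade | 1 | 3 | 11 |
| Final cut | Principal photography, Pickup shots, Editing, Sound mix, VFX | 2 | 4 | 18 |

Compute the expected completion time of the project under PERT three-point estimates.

43 days

te_Location scouting = (2 + 4·3 + 10)/6 = 24/6 = 4
te_Set construction = (7 + 4·10 + 19)/6 = 66/6 = 11
te_Costume fitting = (6 + 4·12 + 18)/6 = 72/6 = 12
te_Principal photography = (7 + 4·10 + 13)/6 = 60/6 = 10
te_Pickup shots = (1 + 4·3 + 5)/6 = 18/6 = 3
te_Editing = (12 + 4·13 + 20)/6 = 84/6 = 14
te_Sound mix = (1 + 4·3 + 5)/6 = 18/6 = 3
te_Color grade = (1 + 4·5 + 9)/6 = 30/6 = 5
te_VFX = (1 + 4·3 + 11)/6 = 24/6 = 4
te_Final cut = (2 + 4·4 + 18)/6 = 36/6 = 6

Forward pass:
ES_Location scouting = 0; EF_Location scouting = 4
ES_Set construction = 0; EF_Set construction = 11
ES_Costume fitting = max(EF_Location scouting=4, EF_Set construction=11) = 11; EF_Costume fitting = 11+12 = 23
ES_Principal photography = 4; EF_Principal photography = 4+10 = 14
ES_Pickup shots = 23; EF_Pickup shots = 23+3 = 26
ES_Editing = 23; EF_Editing = 23+14 = 37
ES_Sound mix = 11; EF_Sound mix = 11+3 = 14
ES_Color grade = max(EF_Set construction=11, EF_Costume fitting=23) = 23; EF_Color grade = 23+5 = 28
ES_VFX = 28; EF_VFX = 28+4 = 32
ES_Final cut = max(EF_Principal photography=14, EF_Pickup shots=26, EF_Editing=37, EF_Sound mix=14, EF_VFX=32) = 37; EF_Final cut = 37+6 = 43
Expected project duration μ = 43 days. Critical path: Set construction → Costume fitting → Editing → Final cut.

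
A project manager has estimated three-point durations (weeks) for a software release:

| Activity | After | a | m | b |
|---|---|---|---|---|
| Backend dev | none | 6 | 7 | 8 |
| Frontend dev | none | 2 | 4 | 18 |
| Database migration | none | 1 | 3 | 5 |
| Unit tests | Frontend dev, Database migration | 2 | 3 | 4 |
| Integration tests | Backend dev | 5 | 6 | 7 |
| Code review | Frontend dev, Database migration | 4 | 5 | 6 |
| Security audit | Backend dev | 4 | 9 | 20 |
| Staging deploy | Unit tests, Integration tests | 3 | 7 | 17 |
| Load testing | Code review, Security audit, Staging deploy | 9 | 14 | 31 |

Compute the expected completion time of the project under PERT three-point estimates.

te_Backend dev = (6 + 4·7 + 8)/6 = 42/6 = 7
te_Frontend dev = (2 + 4·4 + 18)/6 = 36/6 = 6
te_Database migration = (1 + 4·3 + 5)/6 = 18/6 = 3
te_Unit tests = (2 + 4·3 + 4)/6 = 18/6 = 3
te_Integration tests = (5 + 4·6 + 7)/6 = 36/6 = 6
te_Code review = (4 + 4·5 + 6)/6 = 30/6 = 5
te_Security audit = (4 + 4·9 + 20)/6 = 60/6 = 10
te_Staging deploy = (3 + 4·7 + 17)/6 = 48/6 = 8
te_Load testing = (9 + 4·14 + 31)/6 = 96/6 = 16

Forward pass:
ES_Backend dev = 0; EF_Backend dev = 7
ES_Frontend dev = 0; EF_Frontend dev = 6
ES_Database migration = 0; EF_Database migration = 3
ES_Unit tests = max(EF_Frontend dev=6, EF_Database migration=3) = 6; EF_Unit tests = 6+3 = 9
ES_Integration tests = 7; EF_Integration tests = 7+6 = 13
ES_Code review = max(EF_Frontend dev=6, EF_Database migration=3) = 6; EF_Code review = 6+5 = 11
ES_Security audit = 7; EF_Security audit = 7+10 = 17
ES_Staging deploy = max(EF_Unit tests=9, EF_Integration tests=13) = 13; EF_Staging deploy = 13+8 = 21
ES_Load testing = max(EF_Code review=11, EF_Security audit=17, EF_Staging deploy=21) = 21; EF_Load testing = 21+16 = 37
Expected project duration μ = 37 weeks. Critical path: Backend dev → Integration tests → Staging deploy → Load testing.

37 weeks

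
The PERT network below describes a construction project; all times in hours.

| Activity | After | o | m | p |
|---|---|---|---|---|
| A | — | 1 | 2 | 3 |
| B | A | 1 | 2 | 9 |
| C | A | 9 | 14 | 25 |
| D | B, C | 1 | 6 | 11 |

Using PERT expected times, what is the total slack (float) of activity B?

te_A = (1 + 4·2 + 3)/6 = 12/6 = 2
te_B = (1 + 4·2 + 9)/6 = 18/6 = 3
te_C = (9 + 4·14 + 25)/6 = 90/6 = 15
te_D = (1 + 4·6 + 11)/6 = 36/6 = 6

Forward pass:
ES_A = 0; EF_A = 2
ES_B = 2; EF_B = 2+3 = 5
ES_C = 2; EF_C = 2+15 = 17
ES_D = max(EF_B=5, EF_C=17) = 17; EF_D = 17+6 = 23
Expected project duration μ = 23 hours. Critical path: A → C → D.

Backward pass:
LF_D = 23; LS_D = 23−6 = 17
LF_C = LS_D = 17; LS_C = 17−15 = 2
LF_B = LS_D = 17; LS_B = 17−3 = 14
LF_A = min(LS_B=14, LS_C=2) = 2; LS_A = 2−2 = 0
Slack_B = LS_B − ES_B = 14 − 2 = 12

12 hours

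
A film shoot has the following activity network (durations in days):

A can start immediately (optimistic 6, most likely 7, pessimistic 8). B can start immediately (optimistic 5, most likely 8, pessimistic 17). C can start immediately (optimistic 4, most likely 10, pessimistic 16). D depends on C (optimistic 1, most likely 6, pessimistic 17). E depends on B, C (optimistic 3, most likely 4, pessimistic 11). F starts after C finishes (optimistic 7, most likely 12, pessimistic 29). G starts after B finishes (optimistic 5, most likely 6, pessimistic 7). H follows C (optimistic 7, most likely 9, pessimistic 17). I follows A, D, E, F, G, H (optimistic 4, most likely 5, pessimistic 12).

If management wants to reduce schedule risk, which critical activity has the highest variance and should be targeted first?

F

te_A = (6 + 4·7 + 8)/6 = 42/6 = 7; σ²_A = ((8−6)/6)² = 0.111
te_B = (5 + 4·8 + 17)/6 = 54/6 = 9; σ²_B = ((17−5)/6)² = 4.000
te_C = (4 + 4·10 + 16)/6 = 60/6 = 10; σ²_C = ((16−4)/6)² = 4.000
te_D = (1 + 4·6 + 17)/6 = 42/6 = 7; σ²_D = ((17−1)/6)² = 7.111
te_E = (3 + 4·4 + 11)/6 = 30/6 = 5; σ²_E = ((11−3)/6)² = 1.778
te_F = (7 + 4·12 + 29)/6 = 84/6 = 14; σ²_F = ((29−7)/6)² = 13.444
te_G = (5 + 4·6 + 7)/6 = 36/6 = 6; σ²_G = ((7−5)/6)² = 0.111
te_H = (7 + 4·9 + 17)/6 = 60/6 = 10; σ²_H = ((17−7)/6)² = 2.778
te_I = (4 + 4·5 + 12)/6 = 36/6 = 6; σ²_I = ((12−4)/6)² = 1.778

Forward pass:
ES_A = 0; EF_A = 7
ES_B = 0; EF_B = 9
ES_C = 0; EF_C = 10
ES_D = 10; EF_D = 10+7 = 17
ES_E = max(EF_B=9, EF_C=10) = 10; EF_E = 10+5 = 15
ES_F = 10; EF_F = 10+14 = 24
ES_G = 9; EF_G = 9+6 = 15
ES_H = 10; EF_H = 10+10 = 20
ES_I = max(EF_A=7, EF_D=17, EF_E=15, EF_F=24, EF_G=15, EF_H=20) = 24; EF_I = 24+6 = 30
Expected project duration μ = 30 days. Critical path: C → F → I.

Variances on critical path: σ²_C=4.000, σ²_F=13.444, σ²_I=1.778.
Largest is σ²_F = 13.444.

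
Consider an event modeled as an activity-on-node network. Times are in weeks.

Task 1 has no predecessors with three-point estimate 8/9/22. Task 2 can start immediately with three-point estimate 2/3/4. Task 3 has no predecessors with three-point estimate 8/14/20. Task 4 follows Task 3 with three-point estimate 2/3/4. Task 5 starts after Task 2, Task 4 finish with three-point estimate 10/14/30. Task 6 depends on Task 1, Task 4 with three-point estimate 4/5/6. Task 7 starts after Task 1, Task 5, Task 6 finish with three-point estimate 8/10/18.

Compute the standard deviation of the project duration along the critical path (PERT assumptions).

te_Task 1 = (8 + 4·9 + 22)/6 = 66/6 = 11; σ²_Task 1 = ((22−8)/6)² = 5.444
te_Task 2 = (2 + 4·3 + 4)/6 = 18/6 = 3; σ²_Task 2 = ((4−2)/6)² = 0.111
te_Task 3 = (8 + 4·14 + 20)/6 = 84/6 = 14; σ²_Task 3 = ((20−8)/6)² = 4.000
te_Task 4 = (2 + 4·3 + 4)/6 = 18/6 = 3; σ²_Task 4 = ((4−2)/6)² = 0.111
te_Task 5 = (10 + 4·14 + 30)/6 = 96/6 = 16; σ²_Task 5 = ((30−10)/6)² = 11.111
te_Task 6 = (4 + 4·5 + 6)/6 = 30/6 = 5; σ²_Task 6 = ((6−4)/6)² = 0.111
te_Task 7 = (8 + 4·10 + 18)/6 = 66/6 = 11; σ²_Task 7 = ((18−8)/6)² = 2.778

Forward pass:
ES_Task 1 = 0; EF_Task 1 = 11
ES_Task 2 = 0; EF_Task 2 = 3
ES_Task 3 = 0; EF_Task 3 = 14
ES_Task 4 = 14; EF_Task 4 = 14+3 = 17
ES_Task 5 = max(EF_Task 2=3, EF_Task 4=17) = 17; EF_Task 5 = 17+16 = 33
ES_Task 6 = max(EF_Task 1=11, EF_Task 4=17) = 17; EF_Task 6 = 17+5 = 22
ES_Task 7 = max(EF_Task 1=11, EF_Task 5=33, EF_Task 6=22) = 33; EF_Task 7 = 33+11 = 44
Expected project duration μ = 44 weeks. Critical path: Task 3 → Task 4 → Task 5 → Task 7.

Variance along critical path = 4.000 + 0.111 + 11.111 + 2.778 = 18.000
σ = √18.000 = 4.243 weeks

4.24 weeks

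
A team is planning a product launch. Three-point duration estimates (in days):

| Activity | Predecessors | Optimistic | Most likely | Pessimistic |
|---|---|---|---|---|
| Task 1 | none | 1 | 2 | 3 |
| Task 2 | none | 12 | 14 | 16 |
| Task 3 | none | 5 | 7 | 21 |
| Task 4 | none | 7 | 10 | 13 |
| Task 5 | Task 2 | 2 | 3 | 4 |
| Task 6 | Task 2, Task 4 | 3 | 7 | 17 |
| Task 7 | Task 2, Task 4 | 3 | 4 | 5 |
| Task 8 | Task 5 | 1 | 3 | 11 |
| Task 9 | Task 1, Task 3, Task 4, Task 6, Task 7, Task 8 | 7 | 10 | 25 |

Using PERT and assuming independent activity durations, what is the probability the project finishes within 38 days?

te_Task 1 = (1 + 4·2 + 3)/6 = 12/6 = 2; σ²_Task 1 = ((3−1)/6)² = 0.111
te_Task 2 = (12 + 4·14 + 16)/6 = 84/6 = 14; σ²_Task 2 = ((16−12)/6)² = 0.444
te_Task 3 = (5 + 4·7 + 21)/6 = 54/6 = 9; σ²_Task 3 = ((21−5)/6)² = 7.111
te_Task 4 = (7 + 4·10 + 13)/6 = 60/6 = 10; σ²_Task 4 = ((13−7)/6)² = 1.000
te_Task 5 = (2 + 4·3 + 4)/6 = 18/6 = 3; σ²_Task 5 = ((4−2)/6)² = 0.111
te_Task 6 = (3 + 4·7 + 17)/6 = 48/6 = 8; σ²_Task 6 = ((17−3)/6)² = 5.444
te_Task 7 = (3 + 4·4 + 5)/6 = 24/6 = 4; σ²_Task 7 = ((5−3)/6)² = 0.111
te_Task 8 = (1 + 4·3 + 11)/6 = 24/6 = 4; σ²_Task 8 = ((11−1)/6)² = 2.778
te_Task 9 = (7 + 4·10 + 25)/6 = 72/6 = 12; σ²_Task 9 = ((25−7)/6)² = 9.000

Forward pass:
ES_Task 1 = 0; EF_Task 1 = 2
ES_Task 2 = 0; EF_Task 2 = 14
ES_Task 3 = 0; EF_Task 3 = 9
ES_Task 4 = 0; EF_Task 4 = 10
ES_Task 5 = 14; EF_Task 5 = 14+3 = 17
ES_Task 6 = max(EF_Task 2=14, EF_Task 4=10) = 14; EF_Task 6 = 14+8 = 22
ES_Task 7 = max(EF_Task 2=14, EF_Task 4=10) = 14; EF_Task 7 = 14+4 = 18
ES_Task 8 = 17; EF_Task 8 = 17+4 = 21
ES_Task 9 = max(EF_Task 1=2, EF_Task 3=9, EF_Task 4=10, EF_Task 6=22, EF_Task 7=18, EF_Task 8=21) = 22; EF_Task 9 = 22+12 = 34
Expected project duration μ = 34 days. Critical path: Task 2 → Task 6 → Task 9.

Variance along critical path = 0.444 + 5.444 + 9.000 = 14.889; σ = √14.889 = 3.859 days.
Z = (38 − 34) / 3.859 = 1.037
P(T ≤ 38) = Φ(1.037) ≈ 0.850

0.850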